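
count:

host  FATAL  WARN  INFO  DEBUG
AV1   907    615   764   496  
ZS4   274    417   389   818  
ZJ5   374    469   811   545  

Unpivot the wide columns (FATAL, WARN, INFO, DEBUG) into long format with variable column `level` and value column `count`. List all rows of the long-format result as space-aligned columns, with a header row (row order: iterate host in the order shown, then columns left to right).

host  level  count
AV1   FATAL  907  
AV1   WARN   615  
AV1   INFO   764  
AV1   DEBUG  496  
ZS4   FATAL  274  
ZS4   WARN   417  
ZS4   INFO   389  
ZS4   DEBUG  818  
ZJ5   FATAL  374  
ZJ5   WARN   469  
ZJ5   INFO   811  
ZJ5   DEBUG  545  

Each (host, column) pair becomes one row: 3 × 4 = 12 rows.
For example, (AV1, FATAL) → count=907.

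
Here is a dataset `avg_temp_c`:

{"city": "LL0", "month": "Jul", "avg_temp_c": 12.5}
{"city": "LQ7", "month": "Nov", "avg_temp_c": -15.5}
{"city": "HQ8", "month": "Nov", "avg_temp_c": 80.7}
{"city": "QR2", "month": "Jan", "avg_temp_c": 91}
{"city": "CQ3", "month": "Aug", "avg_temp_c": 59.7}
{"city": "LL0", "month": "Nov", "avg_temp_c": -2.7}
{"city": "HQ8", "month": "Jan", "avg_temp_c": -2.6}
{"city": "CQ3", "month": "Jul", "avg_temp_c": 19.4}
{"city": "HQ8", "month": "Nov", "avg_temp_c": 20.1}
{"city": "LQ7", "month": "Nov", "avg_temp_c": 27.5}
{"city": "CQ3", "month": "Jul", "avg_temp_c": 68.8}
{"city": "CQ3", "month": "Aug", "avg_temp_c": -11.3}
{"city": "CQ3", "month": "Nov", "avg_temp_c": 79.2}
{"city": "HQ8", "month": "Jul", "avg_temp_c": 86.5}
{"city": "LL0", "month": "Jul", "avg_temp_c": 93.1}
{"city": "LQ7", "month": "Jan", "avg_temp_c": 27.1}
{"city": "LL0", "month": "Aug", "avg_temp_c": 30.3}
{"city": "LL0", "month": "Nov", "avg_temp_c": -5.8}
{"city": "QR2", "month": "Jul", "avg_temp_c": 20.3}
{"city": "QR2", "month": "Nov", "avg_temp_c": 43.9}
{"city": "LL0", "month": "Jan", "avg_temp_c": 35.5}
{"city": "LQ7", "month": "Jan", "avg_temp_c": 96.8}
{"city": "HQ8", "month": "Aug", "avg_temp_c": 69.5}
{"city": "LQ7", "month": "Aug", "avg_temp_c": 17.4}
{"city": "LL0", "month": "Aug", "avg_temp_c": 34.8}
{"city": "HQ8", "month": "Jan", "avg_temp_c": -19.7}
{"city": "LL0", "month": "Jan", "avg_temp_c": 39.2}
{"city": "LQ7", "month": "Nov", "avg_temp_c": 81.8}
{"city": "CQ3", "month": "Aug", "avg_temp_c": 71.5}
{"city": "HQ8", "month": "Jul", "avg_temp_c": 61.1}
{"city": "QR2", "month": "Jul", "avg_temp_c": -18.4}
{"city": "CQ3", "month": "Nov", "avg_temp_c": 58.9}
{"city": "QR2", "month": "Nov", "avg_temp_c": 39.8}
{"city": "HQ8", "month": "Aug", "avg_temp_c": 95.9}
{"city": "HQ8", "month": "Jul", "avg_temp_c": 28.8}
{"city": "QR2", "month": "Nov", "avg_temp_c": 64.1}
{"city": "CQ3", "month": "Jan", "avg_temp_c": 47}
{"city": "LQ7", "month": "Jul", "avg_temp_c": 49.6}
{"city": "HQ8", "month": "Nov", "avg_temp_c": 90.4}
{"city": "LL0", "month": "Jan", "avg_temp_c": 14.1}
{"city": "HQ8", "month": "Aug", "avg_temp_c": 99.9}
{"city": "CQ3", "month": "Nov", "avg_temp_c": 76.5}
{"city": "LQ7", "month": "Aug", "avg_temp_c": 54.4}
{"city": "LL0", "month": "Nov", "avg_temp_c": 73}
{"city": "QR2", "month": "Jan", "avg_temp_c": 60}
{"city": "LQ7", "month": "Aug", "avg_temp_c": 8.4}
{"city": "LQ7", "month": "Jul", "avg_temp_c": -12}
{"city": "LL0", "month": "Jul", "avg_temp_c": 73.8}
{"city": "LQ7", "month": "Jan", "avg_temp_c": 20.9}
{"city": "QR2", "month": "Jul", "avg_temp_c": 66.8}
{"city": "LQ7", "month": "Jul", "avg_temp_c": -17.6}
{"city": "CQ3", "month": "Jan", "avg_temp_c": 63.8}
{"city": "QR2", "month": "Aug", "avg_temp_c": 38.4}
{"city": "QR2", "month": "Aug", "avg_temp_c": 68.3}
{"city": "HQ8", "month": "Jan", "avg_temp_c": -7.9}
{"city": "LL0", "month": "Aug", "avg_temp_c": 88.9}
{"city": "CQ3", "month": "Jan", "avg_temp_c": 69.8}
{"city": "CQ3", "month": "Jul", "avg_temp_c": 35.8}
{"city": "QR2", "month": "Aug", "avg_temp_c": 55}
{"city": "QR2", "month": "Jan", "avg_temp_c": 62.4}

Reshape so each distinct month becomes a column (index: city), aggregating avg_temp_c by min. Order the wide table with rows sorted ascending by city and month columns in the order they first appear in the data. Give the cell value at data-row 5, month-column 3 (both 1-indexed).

60

With rows sorted ascending by city, row 5 is city=QR2. month columns in first-appearance order: Jul, Nov, Jan, Aug; column 3 is Jan.
Long rows with city=QR2, month=Jan: min(91, 60, 62.4) = 60.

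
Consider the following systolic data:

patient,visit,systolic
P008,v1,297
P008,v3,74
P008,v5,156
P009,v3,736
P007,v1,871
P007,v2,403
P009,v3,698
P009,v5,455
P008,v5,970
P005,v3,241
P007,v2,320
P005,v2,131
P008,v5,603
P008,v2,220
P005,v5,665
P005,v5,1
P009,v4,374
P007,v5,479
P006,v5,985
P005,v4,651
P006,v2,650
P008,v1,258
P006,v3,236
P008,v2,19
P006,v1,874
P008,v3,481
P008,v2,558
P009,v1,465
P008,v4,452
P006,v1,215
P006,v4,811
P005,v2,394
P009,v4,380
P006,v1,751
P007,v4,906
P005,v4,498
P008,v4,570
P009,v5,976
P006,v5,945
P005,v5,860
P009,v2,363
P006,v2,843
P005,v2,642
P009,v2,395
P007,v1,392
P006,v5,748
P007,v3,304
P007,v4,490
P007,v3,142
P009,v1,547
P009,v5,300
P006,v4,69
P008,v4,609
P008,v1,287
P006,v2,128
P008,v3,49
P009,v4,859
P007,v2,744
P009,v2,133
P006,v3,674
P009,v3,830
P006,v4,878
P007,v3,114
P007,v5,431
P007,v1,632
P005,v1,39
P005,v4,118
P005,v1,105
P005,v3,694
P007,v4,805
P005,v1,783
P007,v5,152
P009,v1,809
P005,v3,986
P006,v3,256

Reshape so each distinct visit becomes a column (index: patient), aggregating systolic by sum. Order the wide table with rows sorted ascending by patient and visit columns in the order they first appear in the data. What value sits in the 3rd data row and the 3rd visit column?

1062

With rows sorted ascending by patient, row 3 is patient=P007. visit columns in first-appearance order: v1, v3, v5, v2, v4; column 3 is v5.
Long rows with patient=P007, visit=v5: 479 + 431 + 152 = 1062.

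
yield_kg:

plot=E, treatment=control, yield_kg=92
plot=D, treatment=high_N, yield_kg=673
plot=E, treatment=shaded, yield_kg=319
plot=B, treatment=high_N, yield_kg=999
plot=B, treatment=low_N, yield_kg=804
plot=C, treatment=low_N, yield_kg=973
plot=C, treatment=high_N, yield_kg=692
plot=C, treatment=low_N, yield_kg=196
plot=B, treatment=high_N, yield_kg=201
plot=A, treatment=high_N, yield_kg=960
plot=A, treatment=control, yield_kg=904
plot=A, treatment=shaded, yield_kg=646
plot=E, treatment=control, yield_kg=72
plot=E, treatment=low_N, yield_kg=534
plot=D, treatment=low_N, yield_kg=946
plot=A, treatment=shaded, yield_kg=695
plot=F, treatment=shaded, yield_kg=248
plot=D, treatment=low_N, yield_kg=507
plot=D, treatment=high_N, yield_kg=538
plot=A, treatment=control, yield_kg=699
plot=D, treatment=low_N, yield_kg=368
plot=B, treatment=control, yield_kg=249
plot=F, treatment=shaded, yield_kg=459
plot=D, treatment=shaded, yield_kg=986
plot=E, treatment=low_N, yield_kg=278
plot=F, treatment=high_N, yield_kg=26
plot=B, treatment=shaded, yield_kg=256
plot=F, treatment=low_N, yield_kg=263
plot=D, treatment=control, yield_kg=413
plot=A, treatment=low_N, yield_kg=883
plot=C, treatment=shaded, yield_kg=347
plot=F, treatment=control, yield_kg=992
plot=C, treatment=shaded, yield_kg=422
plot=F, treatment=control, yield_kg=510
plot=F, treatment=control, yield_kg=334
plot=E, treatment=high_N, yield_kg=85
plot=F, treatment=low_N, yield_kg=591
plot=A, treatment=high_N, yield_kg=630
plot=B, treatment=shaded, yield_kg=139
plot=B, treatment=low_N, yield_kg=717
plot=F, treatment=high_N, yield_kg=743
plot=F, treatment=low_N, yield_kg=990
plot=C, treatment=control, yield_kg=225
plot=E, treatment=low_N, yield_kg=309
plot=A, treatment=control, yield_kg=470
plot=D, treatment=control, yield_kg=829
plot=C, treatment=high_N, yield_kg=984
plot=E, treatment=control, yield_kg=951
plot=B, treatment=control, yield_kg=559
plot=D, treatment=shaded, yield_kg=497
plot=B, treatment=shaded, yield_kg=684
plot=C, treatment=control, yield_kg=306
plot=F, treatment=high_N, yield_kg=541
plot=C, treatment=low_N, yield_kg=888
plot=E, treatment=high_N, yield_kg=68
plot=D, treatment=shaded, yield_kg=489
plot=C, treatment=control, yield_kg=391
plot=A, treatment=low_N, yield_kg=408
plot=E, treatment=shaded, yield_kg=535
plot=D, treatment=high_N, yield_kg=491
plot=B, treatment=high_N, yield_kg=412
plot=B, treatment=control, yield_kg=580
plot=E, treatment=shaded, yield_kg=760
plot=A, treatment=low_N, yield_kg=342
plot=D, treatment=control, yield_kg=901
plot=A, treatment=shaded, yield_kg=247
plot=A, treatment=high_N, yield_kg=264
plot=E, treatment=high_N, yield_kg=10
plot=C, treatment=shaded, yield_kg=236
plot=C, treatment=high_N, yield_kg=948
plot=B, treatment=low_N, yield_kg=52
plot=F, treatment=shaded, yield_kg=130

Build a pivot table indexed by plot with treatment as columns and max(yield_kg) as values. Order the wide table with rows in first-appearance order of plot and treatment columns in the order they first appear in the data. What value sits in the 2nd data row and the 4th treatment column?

With rows in first-appearance order of plot, row 2 is plot=D. treatment columns in first-appearance order: control, high_N, shaded, low_N; column 4 is low_N.
Long rows with plot=D, treatment=low_N: max(946, 507, 368) = 946.

946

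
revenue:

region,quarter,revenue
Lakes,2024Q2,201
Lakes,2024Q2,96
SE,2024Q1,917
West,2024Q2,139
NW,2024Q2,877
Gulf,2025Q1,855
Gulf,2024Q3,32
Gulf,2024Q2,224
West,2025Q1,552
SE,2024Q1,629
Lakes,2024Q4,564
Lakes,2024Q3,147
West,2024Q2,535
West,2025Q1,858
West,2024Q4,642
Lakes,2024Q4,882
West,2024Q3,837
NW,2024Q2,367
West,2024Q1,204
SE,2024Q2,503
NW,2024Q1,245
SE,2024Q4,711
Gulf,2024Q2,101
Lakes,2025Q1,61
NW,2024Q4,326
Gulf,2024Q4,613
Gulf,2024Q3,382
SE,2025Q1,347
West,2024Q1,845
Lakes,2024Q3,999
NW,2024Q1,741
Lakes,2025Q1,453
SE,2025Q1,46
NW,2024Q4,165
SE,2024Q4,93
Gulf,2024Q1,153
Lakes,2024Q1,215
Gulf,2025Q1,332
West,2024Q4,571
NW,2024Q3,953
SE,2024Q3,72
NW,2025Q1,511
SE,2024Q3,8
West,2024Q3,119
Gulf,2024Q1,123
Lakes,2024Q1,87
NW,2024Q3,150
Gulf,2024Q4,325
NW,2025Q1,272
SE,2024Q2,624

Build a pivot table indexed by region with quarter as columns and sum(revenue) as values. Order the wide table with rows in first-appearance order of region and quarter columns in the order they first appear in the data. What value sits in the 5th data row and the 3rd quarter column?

1187

With rows in first-appearance order of region, row 5 is region=Gulf. quarter columns in first-appearance order: 2024Q2, 2024Q1, 2025Q1, 2024Q3, 2024Q4; column 3 is 2025Q1.
Long rows with region=Gulf, quarter=2025Q1: 855 + 332 = 1187.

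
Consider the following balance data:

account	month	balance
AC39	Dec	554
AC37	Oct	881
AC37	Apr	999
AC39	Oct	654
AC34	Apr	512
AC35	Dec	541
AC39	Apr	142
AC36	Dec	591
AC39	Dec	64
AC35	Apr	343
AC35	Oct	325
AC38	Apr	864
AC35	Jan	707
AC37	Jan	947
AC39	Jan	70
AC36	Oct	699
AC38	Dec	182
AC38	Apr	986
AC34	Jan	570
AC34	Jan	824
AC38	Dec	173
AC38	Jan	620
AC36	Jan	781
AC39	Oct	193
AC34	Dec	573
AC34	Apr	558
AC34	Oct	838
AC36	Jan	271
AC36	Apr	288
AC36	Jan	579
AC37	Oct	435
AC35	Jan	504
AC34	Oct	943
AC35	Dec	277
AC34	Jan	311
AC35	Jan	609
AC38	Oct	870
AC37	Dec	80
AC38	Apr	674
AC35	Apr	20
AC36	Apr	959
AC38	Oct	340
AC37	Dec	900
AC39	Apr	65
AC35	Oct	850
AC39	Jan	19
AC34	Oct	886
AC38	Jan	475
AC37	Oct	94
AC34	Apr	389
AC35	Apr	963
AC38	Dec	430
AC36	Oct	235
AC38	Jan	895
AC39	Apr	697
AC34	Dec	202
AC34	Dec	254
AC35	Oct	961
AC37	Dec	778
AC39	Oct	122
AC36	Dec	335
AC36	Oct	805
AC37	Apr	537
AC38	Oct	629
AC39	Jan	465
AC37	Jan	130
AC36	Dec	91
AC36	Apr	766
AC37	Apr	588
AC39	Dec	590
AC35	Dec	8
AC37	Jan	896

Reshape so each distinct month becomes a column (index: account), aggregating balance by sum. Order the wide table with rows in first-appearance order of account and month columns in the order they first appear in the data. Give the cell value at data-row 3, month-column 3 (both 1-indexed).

1459

With rows in first-appearance order of account, row 3 is account=AC34. month columns in first-appearance order: Dec, Oct, Apr, Jan; column 3 is Apr.
Long rows with account=AC34, month=Apr: 512 + 558 + 389 = 1459.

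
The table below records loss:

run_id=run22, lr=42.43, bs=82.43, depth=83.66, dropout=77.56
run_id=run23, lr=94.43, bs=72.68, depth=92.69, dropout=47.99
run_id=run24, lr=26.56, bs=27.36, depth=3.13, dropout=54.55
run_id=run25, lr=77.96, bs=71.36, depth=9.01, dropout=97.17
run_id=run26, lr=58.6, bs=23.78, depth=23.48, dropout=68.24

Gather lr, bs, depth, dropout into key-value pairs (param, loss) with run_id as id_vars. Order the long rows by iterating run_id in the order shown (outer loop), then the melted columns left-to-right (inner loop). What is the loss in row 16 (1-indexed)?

20 rows total (5 × 4). Row 16: index ⌊(16-1)/4⌋ = 3 into run_id → run25; (16-1) mod 4 = 3 into the melted columns → dropout.
So row 16 is (run25, dropout, 97.17); loss = 97.17.

97.17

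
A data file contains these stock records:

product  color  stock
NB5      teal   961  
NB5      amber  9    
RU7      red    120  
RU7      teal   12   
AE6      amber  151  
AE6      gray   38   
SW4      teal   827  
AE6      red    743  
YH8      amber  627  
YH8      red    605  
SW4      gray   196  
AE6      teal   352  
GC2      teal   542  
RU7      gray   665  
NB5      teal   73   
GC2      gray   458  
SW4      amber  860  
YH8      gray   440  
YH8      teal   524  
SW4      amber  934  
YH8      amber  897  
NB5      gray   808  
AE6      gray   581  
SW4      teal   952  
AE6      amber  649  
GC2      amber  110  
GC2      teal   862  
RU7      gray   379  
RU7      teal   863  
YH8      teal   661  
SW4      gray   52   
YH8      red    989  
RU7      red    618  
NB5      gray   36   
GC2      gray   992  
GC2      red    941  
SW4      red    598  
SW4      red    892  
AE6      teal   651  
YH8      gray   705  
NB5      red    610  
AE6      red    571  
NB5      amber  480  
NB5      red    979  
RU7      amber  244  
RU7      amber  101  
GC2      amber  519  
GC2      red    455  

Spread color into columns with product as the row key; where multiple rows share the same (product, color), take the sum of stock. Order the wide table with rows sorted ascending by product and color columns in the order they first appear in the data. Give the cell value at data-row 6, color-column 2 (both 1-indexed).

1524

With rows sorted ascending by product, row 6 is product=YH8. color columns in first-appearance order: teal, amber, red, gray; column 2 is amber.
Long rows with product=YH8, color=amber: 627 + 897 = 1524.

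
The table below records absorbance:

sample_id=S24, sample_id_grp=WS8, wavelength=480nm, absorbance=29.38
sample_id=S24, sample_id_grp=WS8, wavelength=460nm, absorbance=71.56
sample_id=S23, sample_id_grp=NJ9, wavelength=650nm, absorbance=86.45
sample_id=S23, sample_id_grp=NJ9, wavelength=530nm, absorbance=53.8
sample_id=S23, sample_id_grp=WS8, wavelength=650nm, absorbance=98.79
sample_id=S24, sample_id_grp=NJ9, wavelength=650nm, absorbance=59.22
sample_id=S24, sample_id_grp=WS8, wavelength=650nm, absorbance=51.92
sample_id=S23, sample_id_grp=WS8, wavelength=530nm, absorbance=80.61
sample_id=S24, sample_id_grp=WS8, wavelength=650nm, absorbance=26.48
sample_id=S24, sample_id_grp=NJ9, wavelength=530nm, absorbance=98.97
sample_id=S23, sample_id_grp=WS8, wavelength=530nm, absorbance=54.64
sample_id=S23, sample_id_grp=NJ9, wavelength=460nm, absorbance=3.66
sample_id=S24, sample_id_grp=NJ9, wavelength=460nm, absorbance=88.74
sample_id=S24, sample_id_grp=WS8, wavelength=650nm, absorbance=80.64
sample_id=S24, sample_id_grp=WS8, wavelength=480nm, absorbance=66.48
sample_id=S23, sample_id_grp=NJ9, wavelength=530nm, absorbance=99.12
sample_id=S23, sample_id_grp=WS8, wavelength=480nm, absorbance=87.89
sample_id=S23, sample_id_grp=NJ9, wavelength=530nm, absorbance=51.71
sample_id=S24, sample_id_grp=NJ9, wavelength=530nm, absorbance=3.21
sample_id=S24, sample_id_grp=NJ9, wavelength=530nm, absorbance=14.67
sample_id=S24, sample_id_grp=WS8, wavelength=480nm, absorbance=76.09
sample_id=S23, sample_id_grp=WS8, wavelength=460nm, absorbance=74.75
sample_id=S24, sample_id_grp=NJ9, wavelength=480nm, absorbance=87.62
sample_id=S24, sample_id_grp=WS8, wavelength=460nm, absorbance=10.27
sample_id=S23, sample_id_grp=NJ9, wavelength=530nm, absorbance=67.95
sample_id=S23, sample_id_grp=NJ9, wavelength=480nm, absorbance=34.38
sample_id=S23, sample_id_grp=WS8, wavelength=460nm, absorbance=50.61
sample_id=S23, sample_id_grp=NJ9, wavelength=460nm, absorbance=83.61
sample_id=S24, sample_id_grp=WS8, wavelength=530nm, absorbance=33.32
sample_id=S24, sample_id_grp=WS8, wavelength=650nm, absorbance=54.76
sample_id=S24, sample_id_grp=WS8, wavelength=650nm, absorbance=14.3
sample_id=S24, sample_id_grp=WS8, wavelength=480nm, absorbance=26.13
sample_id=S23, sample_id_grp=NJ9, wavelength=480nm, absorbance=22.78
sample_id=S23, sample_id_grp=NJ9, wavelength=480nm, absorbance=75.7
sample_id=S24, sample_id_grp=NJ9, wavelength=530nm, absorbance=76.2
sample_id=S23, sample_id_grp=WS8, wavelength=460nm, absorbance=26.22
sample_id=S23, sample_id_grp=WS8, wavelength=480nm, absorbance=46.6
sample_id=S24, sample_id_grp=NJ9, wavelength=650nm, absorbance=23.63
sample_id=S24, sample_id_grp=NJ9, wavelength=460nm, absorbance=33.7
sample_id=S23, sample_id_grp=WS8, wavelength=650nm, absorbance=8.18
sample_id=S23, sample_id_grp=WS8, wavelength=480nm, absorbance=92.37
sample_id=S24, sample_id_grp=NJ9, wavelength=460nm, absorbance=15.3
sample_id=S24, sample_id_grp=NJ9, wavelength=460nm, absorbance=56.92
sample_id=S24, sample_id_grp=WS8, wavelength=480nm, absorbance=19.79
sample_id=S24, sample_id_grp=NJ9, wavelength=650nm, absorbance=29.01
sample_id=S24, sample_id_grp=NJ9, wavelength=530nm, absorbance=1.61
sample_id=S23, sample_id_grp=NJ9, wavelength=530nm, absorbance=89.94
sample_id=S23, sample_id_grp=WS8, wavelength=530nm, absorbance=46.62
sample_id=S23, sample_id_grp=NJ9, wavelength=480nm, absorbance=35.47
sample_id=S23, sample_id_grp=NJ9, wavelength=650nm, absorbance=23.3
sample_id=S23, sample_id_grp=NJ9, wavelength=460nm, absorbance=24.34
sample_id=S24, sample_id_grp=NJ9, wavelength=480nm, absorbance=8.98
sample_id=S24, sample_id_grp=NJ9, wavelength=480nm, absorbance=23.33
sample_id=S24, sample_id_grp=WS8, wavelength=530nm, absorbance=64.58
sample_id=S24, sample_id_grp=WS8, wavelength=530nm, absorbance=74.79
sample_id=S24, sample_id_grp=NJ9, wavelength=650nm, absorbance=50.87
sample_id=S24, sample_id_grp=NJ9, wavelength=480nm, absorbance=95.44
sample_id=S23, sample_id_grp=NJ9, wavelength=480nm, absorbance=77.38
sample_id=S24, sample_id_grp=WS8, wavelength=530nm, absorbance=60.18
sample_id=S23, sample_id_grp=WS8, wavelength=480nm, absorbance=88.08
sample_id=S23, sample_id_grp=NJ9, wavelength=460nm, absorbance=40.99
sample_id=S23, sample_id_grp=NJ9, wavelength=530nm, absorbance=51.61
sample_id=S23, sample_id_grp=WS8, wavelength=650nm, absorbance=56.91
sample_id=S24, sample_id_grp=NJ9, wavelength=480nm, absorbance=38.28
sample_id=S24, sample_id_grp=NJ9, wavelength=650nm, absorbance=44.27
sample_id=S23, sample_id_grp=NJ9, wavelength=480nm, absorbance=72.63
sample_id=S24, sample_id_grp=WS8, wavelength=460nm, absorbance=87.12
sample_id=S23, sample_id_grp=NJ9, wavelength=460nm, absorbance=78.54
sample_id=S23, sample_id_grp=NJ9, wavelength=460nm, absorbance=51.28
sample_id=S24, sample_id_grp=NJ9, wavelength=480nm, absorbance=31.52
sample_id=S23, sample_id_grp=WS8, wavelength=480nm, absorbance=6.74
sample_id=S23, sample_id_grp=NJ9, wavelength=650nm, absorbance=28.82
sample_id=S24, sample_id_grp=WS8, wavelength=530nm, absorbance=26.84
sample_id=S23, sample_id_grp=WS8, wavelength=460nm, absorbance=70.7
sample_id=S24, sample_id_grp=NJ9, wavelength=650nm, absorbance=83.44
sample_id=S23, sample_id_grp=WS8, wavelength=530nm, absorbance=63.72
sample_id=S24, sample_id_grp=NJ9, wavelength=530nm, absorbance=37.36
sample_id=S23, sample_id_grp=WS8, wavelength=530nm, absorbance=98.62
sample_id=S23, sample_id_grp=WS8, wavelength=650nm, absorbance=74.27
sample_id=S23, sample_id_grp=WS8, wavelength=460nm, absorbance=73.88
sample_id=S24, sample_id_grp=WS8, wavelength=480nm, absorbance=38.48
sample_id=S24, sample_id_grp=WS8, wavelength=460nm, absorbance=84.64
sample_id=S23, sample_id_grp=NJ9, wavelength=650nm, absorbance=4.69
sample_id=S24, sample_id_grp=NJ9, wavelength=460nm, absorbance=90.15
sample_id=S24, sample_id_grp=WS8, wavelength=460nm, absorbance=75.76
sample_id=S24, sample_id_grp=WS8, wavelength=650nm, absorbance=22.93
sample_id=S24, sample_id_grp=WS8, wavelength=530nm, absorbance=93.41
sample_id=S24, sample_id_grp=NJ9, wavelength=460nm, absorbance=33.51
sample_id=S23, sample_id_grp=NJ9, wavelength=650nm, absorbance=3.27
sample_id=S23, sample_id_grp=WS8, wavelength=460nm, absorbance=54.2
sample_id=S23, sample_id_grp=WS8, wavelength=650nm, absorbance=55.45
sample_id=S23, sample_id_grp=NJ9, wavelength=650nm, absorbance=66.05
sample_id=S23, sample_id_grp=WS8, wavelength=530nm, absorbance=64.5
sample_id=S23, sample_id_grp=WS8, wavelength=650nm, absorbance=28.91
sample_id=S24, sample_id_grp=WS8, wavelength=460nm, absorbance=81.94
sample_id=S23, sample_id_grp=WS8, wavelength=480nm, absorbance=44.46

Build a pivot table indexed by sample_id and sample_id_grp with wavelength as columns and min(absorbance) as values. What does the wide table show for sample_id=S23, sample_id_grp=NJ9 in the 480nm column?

22.78

Rows with sample_id=S23, sample_id_grp=NJ9 and wavelength=480nm: absorbance values are 34.38, 22.78, 75.7, 35.47, 77.38, 72.63.
min(34.38, 22.78, 75.7, 35.47, 77.38, 72.63) = 22.78.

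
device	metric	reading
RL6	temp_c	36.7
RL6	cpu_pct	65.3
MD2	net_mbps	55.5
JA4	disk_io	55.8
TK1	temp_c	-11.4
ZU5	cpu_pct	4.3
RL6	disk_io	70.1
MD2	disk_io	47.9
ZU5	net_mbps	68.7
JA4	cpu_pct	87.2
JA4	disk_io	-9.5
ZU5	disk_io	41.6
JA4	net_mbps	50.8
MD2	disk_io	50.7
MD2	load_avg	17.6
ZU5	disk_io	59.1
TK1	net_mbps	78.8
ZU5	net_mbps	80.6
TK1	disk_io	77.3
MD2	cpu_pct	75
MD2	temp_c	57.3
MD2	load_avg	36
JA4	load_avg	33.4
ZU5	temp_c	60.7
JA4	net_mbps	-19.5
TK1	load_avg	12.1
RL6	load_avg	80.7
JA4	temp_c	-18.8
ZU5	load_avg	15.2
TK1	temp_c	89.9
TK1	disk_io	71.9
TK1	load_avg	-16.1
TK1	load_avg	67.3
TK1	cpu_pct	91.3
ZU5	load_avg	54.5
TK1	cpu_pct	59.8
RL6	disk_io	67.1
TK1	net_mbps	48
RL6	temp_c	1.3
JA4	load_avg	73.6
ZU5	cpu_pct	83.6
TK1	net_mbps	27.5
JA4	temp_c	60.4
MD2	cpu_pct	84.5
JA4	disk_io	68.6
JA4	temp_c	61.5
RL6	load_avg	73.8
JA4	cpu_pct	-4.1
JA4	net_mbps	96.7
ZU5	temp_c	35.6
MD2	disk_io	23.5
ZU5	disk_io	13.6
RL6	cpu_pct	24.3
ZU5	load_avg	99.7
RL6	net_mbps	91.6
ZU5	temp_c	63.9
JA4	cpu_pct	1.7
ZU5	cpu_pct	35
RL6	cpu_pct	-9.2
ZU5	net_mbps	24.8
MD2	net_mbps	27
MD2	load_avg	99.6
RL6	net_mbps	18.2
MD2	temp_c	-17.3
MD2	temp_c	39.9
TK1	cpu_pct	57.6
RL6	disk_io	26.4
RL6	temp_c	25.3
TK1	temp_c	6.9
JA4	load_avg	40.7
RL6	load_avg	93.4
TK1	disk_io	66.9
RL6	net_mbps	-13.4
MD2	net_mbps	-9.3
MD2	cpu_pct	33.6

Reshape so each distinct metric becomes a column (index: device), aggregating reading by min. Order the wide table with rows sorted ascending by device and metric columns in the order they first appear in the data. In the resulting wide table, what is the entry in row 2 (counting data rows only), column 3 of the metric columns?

-9.3

With rows sorted ascending by device, row 2 is device=MD2. metric columns in first-appearance order: temp_c, cpu_pct, net_mbps, disk_io, load_avg; column 3 is net_mbps.
Long rows with device=MD2, metric=net_mbps: min(55.5, 27, -9.3) = -9.3.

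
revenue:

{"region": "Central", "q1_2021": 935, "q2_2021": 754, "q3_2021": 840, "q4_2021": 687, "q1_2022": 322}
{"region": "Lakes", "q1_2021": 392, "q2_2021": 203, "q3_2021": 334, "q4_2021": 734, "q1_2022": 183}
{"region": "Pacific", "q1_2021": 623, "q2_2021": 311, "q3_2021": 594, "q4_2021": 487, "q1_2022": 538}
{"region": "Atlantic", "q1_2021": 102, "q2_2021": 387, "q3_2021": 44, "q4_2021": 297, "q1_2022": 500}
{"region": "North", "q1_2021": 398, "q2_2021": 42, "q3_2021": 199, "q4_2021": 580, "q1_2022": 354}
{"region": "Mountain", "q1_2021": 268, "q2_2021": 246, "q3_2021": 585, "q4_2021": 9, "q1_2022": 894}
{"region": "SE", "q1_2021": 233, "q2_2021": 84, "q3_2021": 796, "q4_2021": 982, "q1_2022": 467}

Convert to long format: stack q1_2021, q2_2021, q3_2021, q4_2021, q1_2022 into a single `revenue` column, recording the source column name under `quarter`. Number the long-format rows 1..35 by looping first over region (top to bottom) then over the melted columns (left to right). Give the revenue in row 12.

35 rows total (7 × 5). Row 12: index ⌊(12-1)/5⌋ = 2 into region → Pacific; (12-1) mod 5 = 1 into the melted columns → q2_2021.
So row 12 is (Pacific, q2_2021, 311); revenue = 311.

311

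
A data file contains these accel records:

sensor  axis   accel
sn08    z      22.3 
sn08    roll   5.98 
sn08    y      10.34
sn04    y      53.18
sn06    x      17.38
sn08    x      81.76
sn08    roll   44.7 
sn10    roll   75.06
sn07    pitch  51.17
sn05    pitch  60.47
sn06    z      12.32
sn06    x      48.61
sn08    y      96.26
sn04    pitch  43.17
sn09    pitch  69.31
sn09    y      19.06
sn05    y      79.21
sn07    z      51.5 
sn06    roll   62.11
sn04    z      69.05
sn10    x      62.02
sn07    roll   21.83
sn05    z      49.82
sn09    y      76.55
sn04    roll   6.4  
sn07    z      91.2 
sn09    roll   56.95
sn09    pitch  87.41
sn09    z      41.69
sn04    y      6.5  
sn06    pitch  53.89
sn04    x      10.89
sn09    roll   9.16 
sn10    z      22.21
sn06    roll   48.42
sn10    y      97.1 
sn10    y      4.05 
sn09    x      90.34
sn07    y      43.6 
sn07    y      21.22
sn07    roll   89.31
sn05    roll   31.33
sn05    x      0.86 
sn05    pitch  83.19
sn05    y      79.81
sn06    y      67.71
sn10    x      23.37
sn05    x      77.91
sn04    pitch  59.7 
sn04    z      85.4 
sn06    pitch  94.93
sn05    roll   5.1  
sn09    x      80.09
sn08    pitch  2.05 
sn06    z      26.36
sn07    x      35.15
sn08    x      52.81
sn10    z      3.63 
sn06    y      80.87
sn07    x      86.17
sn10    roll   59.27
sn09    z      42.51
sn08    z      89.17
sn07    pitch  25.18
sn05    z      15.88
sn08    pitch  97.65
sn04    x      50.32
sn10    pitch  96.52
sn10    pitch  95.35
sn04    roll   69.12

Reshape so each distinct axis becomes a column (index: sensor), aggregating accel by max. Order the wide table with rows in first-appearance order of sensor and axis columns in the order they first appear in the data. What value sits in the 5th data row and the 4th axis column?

86.17

With rows in first-appearance order of sensor, row 5 is sensor=sn07. axis columns in first-appearance order: z, roll, y, x, pitch; column 4 is x.
Long rows with sensor=sn07, axis=x: max(35.15, 86.17) = 86.17.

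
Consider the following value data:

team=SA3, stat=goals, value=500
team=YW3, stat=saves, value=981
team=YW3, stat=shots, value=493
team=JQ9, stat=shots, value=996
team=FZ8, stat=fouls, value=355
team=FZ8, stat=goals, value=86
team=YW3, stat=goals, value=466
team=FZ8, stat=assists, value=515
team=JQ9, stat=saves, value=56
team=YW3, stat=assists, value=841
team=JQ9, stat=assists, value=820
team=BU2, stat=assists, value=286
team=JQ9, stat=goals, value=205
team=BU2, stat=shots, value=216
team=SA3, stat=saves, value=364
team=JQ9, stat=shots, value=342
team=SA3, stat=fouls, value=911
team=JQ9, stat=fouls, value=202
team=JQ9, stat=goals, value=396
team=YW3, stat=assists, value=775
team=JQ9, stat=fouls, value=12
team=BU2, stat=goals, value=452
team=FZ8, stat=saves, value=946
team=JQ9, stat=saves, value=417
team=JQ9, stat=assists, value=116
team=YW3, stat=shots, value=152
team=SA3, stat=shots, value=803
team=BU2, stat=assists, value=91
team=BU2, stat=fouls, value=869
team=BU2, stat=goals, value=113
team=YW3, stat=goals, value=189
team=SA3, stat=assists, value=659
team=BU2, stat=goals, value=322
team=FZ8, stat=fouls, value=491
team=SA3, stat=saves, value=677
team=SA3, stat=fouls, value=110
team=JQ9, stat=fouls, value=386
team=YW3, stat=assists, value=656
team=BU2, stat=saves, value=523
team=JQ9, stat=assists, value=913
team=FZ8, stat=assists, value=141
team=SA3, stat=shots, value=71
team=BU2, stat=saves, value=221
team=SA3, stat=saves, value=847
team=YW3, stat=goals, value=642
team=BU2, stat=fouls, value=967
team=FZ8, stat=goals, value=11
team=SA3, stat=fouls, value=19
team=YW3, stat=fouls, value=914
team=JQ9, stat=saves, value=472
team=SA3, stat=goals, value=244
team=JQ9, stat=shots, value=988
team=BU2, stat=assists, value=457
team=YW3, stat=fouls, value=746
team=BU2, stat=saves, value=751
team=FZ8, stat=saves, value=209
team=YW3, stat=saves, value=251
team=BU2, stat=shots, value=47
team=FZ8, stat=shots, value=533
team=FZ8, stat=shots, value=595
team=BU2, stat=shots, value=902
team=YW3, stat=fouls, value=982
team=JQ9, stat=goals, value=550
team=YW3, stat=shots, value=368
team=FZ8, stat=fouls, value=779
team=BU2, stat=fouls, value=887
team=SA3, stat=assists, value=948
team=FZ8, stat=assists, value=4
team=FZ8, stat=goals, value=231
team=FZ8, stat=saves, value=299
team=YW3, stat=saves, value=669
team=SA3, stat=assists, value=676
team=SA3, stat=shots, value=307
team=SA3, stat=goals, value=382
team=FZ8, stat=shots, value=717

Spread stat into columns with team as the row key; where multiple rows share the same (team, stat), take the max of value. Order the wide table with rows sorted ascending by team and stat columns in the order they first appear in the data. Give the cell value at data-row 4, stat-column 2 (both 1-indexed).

847

With rows sorted ascending by team, row 4 is team=SA3. stat columns in first-appearance order: goals, saves, shots, fouls, assists; column 2 is saves.
Long rows with team=SA3, stat=saves: max(364, 677, 847) = 847.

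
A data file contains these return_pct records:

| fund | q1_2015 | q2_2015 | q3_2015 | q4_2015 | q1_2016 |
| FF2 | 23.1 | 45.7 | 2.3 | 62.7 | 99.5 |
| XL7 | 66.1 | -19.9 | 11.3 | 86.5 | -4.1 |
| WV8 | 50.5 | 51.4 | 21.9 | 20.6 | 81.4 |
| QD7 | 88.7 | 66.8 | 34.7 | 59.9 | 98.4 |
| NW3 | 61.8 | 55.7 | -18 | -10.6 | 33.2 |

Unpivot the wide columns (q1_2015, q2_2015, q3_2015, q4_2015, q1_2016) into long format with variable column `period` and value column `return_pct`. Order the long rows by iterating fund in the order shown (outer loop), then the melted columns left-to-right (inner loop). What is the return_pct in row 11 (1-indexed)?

25 rows total (5 × 5). Row 11: index ⌊(11-1)/5⌋ = 2 into fund → WV8; (11-1) mod 5 = 0 into the melted columns → q1_2015.
So row 11 is (WV8, q1_2015, 50.5); return_pct = 50.5.

50.5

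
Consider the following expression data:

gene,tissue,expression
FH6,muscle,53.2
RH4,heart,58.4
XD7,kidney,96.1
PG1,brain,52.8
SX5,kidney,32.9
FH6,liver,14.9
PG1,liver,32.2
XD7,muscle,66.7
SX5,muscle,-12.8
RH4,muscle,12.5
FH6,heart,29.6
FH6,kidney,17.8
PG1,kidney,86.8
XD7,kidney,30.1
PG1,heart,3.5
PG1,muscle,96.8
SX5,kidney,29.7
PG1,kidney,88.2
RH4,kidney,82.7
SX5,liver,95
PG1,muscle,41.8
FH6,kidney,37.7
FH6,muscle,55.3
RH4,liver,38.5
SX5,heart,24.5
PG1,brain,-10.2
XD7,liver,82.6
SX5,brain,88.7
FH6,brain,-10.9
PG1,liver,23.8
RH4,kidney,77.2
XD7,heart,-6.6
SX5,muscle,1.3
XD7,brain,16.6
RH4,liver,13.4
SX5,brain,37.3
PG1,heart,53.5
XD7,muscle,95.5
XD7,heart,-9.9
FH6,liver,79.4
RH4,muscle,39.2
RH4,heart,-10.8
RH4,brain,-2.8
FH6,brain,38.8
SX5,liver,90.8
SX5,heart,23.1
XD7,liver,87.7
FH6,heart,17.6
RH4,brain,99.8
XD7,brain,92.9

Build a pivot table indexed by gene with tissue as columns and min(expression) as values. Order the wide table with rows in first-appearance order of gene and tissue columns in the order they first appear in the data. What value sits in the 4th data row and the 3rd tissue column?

86.8

With rows in first-appearance order of gene, row 4 is gene=PG1. tissue columns in first-appearance order: muscle, heart, kidney, brain, liver; column 3 is kidney.
Long rows with gene=PG1, tissue=kidney: min(86.8, 88.2) = 86.8.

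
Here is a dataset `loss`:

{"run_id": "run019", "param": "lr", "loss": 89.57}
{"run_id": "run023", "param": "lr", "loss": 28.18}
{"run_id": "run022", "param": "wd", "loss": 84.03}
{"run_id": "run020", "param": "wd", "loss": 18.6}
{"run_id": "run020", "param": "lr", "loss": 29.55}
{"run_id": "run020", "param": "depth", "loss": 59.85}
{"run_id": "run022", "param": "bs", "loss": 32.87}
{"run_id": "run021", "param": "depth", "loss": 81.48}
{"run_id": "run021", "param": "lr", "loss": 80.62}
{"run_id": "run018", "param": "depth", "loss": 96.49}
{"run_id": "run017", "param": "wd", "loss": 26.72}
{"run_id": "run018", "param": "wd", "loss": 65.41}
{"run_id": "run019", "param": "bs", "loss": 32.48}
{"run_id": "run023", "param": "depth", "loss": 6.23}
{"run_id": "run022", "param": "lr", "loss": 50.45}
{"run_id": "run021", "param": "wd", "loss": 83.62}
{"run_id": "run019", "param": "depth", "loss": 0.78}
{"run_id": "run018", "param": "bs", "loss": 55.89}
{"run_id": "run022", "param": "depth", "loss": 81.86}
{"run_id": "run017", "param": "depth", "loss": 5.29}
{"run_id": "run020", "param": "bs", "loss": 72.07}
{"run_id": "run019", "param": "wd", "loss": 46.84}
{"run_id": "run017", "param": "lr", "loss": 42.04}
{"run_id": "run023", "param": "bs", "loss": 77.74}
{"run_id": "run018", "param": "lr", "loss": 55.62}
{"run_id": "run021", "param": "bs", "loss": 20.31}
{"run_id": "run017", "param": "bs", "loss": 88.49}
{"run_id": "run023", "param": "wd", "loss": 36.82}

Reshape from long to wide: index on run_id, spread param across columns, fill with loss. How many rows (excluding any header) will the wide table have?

7 distinct run_id values → 7 rows.

7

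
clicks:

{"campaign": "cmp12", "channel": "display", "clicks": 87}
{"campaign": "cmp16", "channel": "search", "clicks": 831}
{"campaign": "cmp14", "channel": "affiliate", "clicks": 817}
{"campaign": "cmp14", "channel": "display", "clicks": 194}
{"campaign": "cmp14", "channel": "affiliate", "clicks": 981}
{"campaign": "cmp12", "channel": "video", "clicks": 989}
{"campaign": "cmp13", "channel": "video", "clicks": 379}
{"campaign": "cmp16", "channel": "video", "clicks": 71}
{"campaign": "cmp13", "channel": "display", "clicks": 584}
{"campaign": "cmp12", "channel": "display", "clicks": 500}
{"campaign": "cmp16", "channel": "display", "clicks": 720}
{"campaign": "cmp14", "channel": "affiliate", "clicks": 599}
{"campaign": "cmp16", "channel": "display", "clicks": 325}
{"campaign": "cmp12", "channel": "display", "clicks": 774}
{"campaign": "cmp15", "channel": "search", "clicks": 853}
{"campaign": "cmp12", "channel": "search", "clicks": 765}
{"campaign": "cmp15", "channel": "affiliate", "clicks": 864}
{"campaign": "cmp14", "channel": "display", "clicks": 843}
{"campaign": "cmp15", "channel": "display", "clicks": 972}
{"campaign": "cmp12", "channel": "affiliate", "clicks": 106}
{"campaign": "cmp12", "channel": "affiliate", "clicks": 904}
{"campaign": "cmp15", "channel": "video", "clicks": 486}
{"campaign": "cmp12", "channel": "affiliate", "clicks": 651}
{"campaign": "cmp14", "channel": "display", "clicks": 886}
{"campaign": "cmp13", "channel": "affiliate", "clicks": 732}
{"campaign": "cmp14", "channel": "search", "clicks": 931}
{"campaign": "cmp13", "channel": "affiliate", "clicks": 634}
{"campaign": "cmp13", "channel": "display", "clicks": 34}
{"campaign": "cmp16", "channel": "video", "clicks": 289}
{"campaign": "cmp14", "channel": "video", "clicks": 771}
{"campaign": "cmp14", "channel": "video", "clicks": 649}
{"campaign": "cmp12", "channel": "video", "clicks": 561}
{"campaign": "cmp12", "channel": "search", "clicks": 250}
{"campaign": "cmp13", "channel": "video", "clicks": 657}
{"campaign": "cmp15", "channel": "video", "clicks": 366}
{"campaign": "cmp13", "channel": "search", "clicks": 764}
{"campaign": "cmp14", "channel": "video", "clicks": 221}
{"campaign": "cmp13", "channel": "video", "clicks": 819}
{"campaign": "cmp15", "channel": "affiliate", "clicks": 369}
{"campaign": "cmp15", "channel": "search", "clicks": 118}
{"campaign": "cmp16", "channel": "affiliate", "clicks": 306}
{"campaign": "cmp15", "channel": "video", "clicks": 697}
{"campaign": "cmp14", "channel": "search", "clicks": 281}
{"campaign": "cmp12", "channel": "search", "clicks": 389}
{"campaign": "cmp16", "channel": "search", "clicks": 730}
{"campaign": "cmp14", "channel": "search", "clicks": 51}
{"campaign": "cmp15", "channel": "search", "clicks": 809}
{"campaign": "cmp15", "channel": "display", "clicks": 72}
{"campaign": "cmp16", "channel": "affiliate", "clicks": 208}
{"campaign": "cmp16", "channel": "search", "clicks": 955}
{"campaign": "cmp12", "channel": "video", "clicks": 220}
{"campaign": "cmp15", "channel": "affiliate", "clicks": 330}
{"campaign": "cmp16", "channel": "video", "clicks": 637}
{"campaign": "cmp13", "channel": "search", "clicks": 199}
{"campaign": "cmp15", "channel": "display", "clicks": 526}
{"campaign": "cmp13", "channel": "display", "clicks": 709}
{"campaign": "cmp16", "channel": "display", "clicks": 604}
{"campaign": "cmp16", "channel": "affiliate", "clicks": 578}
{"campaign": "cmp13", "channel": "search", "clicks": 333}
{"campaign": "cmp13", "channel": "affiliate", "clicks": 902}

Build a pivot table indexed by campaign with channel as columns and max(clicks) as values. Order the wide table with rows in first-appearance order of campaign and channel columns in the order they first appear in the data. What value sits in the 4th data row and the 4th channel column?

819

With rows in first-appearance order of campaign, row 4 is campaign=cmp13. channel columns in first-appearance order: display, search, affiliate, video; column 4 is video.
Long rows with campaign=cmp13, channel=video: max(379, 657, 819) = 819.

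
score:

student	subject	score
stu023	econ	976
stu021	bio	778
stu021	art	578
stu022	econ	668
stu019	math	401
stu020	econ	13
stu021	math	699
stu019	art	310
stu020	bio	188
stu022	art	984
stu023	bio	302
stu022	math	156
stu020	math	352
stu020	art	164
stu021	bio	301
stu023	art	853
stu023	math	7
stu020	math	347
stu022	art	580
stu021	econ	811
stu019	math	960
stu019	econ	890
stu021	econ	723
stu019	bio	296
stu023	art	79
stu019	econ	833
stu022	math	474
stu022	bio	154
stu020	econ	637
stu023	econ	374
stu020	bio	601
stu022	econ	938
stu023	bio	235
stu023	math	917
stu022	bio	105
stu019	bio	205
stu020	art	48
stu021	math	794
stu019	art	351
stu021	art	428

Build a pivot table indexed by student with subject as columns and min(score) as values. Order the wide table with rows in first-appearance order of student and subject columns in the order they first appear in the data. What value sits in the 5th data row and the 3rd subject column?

With rows in first-appearance order of student, row 5 is student=stu020. subject columns in first-appearance order: econ, bio, art, math; column 3 is art.
Long rows with student=stu020, subject=art: min(164, 48) = 48.

48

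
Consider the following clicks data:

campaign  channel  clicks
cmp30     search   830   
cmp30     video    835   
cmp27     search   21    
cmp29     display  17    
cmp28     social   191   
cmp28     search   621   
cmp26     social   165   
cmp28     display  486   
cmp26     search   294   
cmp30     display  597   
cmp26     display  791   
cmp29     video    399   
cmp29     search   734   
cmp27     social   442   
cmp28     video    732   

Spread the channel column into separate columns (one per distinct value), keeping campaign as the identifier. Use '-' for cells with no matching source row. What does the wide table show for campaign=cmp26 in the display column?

The long row with campaign=cmp26, channel=display has clicks=791.

791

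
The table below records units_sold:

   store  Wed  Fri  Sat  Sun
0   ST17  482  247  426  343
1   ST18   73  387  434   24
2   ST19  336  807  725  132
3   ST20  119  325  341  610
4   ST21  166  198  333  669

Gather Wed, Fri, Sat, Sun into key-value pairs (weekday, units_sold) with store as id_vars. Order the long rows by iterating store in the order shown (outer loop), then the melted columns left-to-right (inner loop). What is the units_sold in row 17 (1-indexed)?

20 rows total (5 × 4). Row 17: index ⌊(17-1)/4⌋ = 4 into store → ST21; (17-1) mod 4 = 0 into the melted columns → Wed.
So row 17 is (ST21, Wed, 166); units_sold = 166.

166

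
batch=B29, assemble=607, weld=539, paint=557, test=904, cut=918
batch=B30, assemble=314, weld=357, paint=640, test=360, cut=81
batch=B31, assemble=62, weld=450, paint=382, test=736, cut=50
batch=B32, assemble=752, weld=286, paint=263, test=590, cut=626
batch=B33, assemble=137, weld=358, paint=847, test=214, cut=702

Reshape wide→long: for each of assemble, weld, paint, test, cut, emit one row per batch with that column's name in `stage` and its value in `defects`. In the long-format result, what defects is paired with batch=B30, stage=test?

360

Unpivoting turns each (batch, wide-column) pair into one long row.
The wide cell at row B30, column test holds 360, so the long row (B30, test) has defects=360.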